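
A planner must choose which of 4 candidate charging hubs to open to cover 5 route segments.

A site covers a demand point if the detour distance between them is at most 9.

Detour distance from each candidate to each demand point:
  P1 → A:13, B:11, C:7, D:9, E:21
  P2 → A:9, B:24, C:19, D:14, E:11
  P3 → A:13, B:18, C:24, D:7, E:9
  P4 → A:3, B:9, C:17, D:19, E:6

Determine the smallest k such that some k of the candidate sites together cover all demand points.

Coverage sets (demand points within 9 of each site):
  P1: {C, D}
  P2: {A}
  P3: {D, E}
  P4: {A, B, E}
No single site covers all 5 demand points.
But {P1, P4} covers everything, so the minimum is 2.

2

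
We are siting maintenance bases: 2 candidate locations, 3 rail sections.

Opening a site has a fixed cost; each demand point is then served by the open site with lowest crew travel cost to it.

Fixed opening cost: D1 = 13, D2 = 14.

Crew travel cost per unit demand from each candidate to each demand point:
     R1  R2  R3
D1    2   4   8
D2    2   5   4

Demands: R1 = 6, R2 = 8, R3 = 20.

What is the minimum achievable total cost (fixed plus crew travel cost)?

146

Open {D2}: assign each demand point to its cheapest open site.
  R1→D2 6×2=12, R2→D2 8×5=40, R3→D2 20×4=80
  crew travel cost 132, fixed 14 → total 146.
Compare {D1, D2}: crew travel cost 124 + fixed 27 = 151.
Compare {D1}: crew travel cost 204 + fixed 13 = 217.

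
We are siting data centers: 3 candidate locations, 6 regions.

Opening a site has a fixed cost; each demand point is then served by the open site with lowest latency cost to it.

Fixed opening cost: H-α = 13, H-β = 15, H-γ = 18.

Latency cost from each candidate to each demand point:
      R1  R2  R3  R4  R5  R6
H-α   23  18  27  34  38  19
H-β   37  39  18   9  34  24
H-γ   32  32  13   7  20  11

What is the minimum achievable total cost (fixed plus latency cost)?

Open {H-α, H-γ}: assign each demand point to its cheapest open site.
  R1→H-α 23, R2→H-α 18, R3→H-γ 13, R4→H-γ 7, R5→H-γ 20, R6→H-γ 11
  latency cost 92, fixed 31 → total 123.
Compare {H-γ}: latency cost 115 + fixed 18 = 133.
Compare {H-α, H-β, H-γ}: latency cost 92 + fixed 46 = 138.
Compare {H-β, H-γ}: latency cost 115 + fixed 33 = 148.
All other subsets cost ≥ 133. Minimum total cost: 123.

123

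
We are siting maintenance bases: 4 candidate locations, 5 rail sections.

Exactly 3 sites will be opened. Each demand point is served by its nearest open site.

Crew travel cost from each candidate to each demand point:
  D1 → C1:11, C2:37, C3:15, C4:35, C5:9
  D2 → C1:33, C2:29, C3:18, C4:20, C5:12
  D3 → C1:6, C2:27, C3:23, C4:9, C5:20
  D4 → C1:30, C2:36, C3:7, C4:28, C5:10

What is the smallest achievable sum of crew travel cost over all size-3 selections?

Open {D1, D3, D4}.
  C1→D3 6, C2→D3 27, C3→D4 7, C4→D3 9, C5→D1 9  ⇒ total 58.
Compare {D2, D3, D4}: total 59.
Compare {D1, D2, D3}: total 66.
No size-3 selection does better; minimum is 58.

58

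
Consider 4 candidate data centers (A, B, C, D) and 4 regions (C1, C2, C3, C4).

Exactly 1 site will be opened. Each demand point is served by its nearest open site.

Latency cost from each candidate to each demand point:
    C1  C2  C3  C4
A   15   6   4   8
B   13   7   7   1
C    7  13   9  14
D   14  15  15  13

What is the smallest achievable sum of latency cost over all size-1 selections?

28

Open {B}.
  C1→B 13, C2→B 7, C3→B 7, C4→B 1  ⇒ total 28.
Compare {A}: total 33.
Compare {C}: total 43.
No size-1 selection does better; minimum is 28.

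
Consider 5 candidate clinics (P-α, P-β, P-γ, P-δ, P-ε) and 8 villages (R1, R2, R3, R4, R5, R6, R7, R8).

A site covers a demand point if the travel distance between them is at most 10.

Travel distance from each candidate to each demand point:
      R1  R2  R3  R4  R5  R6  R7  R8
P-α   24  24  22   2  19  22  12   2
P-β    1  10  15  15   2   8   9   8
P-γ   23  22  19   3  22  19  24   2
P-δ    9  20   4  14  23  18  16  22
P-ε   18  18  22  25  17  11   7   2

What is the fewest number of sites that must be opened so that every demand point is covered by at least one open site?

Coverage sets (demand points within 10 of each site):
  P-α: {R4, R8}
  P-β: {R1, R2, R5, R6, R7, R8}
  P-γ: {R4, R8}
  P-δ: {R1, R3}
  P-ε: {R7, R8}
No 2 sites suffice: every size-2 union leaves at least one demand point uncovered.
But {P-α, P-β, P-δ} covers everything, so the minimum is 3.

3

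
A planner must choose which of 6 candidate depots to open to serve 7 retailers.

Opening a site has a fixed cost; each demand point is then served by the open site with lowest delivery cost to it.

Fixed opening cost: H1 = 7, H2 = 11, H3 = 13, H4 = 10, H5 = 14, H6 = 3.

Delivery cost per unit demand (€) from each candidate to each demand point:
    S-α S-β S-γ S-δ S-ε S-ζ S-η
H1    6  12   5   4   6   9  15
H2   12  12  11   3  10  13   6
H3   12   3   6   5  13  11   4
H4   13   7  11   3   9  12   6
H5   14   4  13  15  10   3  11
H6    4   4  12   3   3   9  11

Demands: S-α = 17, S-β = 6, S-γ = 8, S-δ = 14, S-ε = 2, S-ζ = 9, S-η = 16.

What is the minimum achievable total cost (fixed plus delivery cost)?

302

Open {H1, H3, H5, H6}: assign each demand point to its cheapest open site.
  S-α→H6 17×4=68, S-β→H3 6×3=18, S-γ→H1 8×5=40, S-δ→H6 14×3=42, S-ε→H6 2×3=6, S-ζ→H5 9×3=27, S-η→H3 16×4=64
  delivery cost 265, fixed 37 → total 302.
Compare {H3, H5, H6}: delivery cost 273 + fixed 30 = 303.
Compare {H1, H3, H4, H5, H6}: delivery cost 265 + fixed 47 = 312.
Compare {H3, H4, H5, H6}: delivery cost 273 + fixed 40 = 313.
All other subsets cost ≥ 303. Minimum total cost: 302.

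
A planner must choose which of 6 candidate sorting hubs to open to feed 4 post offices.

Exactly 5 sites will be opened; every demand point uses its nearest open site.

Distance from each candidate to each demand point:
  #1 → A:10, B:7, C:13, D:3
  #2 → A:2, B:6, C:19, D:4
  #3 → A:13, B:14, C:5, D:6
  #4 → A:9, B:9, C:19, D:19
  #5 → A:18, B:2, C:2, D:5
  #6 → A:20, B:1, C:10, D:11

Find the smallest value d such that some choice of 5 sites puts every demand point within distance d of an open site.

3

Open {#1, #2, #3, #4, #5}.
  Farthest demand point is D at distance 3 (to #1); all others are ≤ 3.
With {#1, #2, #3, #5, #6} the worst case is 3.
With {#1, #2, #4, #5, #6} the worst case is 3.
No size-5 selection achieves below 3.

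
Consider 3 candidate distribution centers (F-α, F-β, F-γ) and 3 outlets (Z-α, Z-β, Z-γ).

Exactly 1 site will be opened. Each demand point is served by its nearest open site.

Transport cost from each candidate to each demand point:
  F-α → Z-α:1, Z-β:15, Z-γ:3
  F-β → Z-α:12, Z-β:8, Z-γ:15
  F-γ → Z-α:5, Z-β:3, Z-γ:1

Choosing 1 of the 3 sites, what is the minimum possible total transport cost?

9

Open {F-γ}.
  Z-α→F-γ 5, Z-β→F-γ 3, Z-γ→F-γ 1  ⇒ total 9.
Compare {F-α}: total 19.
Compare {F-β}: total 35.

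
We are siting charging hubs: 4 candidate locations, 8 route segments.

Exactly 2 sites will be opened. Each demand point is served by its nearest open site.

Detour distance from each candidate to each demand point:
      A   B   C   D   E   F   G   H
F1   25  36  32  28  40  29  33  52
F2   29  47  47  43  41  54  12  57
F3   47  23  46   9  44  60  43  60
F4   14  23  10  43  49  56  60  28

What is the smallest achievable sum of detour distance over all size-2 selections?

205

Open {F1, F4}.
  A→F4 14, B→F4 23, C→F4 10, D→F1 28, E→F1 40, F→F1 29, G→F1 33, H→F4 28  ⇒ total 205.
Compare {F2, F4}: total 225.
Compare {F3, F4}: total 227.
No size-2 selection does better; minimum is 205.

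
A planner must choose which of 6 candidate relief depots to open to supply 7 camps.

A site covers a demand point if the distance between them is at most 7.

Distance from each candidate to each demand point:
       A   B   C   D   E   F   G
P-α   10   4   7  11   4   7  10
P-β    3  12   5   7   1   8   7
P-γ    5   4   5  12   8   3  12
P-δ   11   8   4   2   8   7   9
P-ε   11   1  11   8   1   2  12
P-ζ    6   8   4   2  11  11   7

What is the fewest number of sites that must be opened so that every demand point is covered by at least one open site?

2

Coverage sets (demand points within 7 of each site):
  P-α: {B, C, E, F}
  P-β: {A, C, D, E, G}
  P-γ: {A, B, C, F}
  P-δ: {C, D, F}
  P-ε: {B, E, F}
  P-ζ: {A, C, D, G}
No single site covers all 7 demand points.
But {P-α, P-β} covers everything, so the minimum is 2.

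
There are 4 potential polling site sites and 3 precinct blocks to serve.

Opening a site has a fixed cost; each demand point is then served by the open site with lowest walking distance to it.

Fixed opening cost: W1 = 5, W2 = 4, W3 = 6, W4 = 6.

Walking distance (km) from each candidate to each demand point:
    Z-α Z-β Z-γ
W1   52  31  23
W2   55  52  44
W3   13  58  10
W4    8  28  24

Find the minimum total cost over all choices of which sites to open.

58

Open {W3, W4}: assign each demand point to its cheapest open site.
  Z-α→W4 8, Z-β→W4 28, Z-γ→W3 10
  walking distance 46, fixed 12 → total 58.
Compare {W2, W3, W4}: walking distance 46 + fixed 16 = 62.
Compare {W1, W3, W4}: walking distance 46 + fixed 17 = 63.
Compare {W1, W3}: walking distance 54 + fixed 11 = 65.
All other subsets cost ≥ 62. Minimum total cost: 58.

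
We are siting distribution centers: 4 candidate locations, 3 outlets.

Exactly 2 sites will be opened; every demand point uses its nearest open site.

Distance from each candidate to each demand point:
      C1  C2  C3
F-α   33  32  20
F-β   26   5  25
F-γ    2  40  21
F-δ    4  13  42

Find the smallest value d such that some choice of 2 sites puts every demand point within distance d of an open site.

Open {F-α, F-δ}.
  Farthest demand point is C3 at distance 20 (to F-α); all others are ≤ 20.
With {F-β, F-γ} the worst case is 21.
With {F-γ, F-δ} the worst case is 21.
No size-2 selection achieves below 20.

20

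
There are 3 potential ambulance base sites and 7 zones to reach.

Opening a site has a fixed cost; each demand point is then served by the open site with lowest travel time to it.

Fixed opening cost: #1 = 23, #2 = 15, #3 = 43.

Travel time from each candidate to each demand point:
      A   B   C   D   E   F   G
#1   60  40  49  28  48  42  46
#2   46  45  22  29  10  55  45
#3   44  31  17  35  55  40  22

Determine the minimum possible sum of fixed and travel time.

Open {#2, #3}: assign each demand point to its cheapest open site.
  A→#3 44, B→#3 31, C→#3 17, D→#2 29, E→#2 10, F→#3 40, G→#3 22
  travel time 193, fixed 58 → total 251.
Compare {#2}: travel time 252 + fixed 15 = 267.
Compare {#1, #2}: travel time 233 + fixed 38 = 271.
Compare {#1, #2, #3}: travel time 192 + fixed 81 = 273.
All other subsets cost ≥ 267. Minimum total cost: 251.

251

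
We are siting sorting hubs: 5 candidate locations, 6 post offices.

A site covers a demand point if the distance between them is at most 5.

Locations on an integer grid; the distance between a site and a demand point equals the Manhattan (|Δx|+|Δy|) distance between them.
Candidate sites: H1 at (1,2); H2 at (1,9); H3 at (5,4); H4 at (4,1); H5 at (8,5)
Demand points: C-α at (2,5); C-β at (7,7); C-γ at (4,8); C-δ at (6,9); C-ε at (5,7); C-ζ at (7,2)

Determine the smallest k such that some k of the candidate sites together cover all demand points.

Coverage sets (demand points within 5 of each site):
  H1: {C-α}
  H2: {C-α, C-γ, C-δ}
  H3: {C-α, C-β, C-γ, C-ε, C-ζ}
  H4: {C-ζ}
  H5: {C-β, C-ε, C-ζ}
No single site covers all 6 demand points.
But {H2, H3} covers everything, so the minimum is 2.

2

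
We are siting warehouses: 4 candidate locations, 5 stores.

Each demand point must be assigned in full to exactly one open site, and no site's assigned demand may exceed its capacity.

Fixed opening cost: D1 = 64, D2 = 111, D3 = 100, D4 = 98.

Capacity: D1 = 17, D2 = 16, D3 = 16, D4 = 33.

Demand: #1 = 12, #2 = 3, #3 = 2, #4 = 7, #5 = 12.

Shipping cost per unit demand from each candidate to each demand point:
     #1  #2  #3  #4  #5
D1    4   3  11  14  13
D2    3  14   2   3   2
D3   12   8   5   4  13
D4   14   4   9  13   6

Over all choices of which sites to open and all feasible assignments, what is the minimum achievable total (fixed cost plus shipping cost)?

388

Open {D1, D2, D3}; cheapest assignment that respects the capacities:
  D1 (cap 17, load 15): #1, #2 — cost 12×4 + 3×3 = 57
  D2 (cap 16, load 14): #3, #5 — cost 2×2 + 12×2 = 28
  D3 (cap 16, load 7): #4 — cost 7×4 = 28
  Shipping 113, fixed 275 → total 388.
  Any other capacity-feasible assignment to {D1, D2, D3} ships for at least 113.
Compare {D1, D4}: its best feasible assignment gives total 400.
Compare {D2, D4}: its best feasible assignment gives total 424.
Every other set of open sites that can feasibly serve all demand totals ≥ 400 even under its best assignment. Minimum: 388.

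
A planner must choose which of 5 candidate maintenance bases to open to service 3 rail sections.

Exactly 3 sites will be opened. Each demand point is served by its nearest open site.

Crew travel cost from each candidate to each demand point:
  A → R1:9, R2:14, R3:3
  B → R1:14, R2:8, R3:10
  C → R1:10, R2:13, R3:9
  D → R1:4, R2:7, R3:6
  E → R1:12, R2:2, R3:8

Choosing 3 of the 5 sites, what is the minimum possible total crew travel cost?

9

Open {A, D, E}.
  R1→D 4, R2→E 2, R3→A 3  ⇒ total 9.
Compare {B, D, E}: total 12.
Compare {C, D, E}: total 12.
No size-3 selection does better; minimum is 9.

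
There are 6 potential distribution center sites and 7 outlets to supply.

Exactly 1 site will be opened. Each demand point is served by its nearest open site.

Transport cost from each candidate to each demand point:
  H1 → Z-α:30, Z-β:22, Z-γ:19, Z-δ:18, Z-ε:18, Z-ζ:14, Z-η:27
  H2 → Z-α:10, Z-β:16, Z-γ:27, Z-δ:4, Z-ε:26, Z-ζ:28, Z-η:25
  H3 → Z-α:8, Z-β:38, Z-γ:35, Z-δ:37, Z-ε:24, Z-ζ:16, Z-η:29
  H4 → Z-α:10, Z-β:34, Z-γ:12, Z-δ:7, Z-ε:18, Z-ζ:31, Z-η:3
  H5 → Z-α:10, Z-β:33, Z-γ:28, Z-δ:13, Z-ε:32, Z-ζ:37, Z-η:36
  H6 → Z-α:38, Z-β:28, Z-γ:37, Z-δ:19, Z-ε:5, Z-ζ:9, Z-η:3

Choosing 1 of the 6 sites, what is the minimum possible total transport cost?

Open {H4}.
  Z-α→H4 10, Z-β→H4 34, Z-γ→H4 12, Z-δ→H4 7, Z-ε→H4 18, Z-ζ→H4 31, Z-η→H4 3  ⇒ total 115.
Compare {H2}: total 136.
Compare {H6}: total 139.
No size-1 selection does better; minimum is 115.

115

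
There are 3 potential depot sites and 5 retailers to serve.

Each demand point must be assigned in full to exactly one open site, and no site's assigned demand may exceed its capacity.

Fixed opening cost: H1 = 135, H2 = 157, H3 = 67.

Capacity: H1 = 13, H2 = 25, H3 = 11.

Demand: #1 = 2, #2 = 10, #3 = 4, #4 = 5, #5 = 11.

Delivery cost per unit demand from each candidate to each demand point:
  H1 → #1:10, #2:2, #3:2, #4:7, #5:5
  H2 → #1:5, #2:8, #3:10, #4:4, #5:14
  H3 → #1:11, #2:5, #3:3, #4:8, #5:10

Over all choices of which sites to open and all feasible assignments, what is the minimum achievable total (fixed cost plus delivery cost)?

484

Open {H2, H3}; cheapest assignment that respects the capacities:
  H2 (cap 25, load 21): #1, #2, #3, #4 — cost 2×5 + 10×8 + 4×10 + 5×4 = 150
  H3 (cap 11, load 11): #5 — cost 11×10 = 110
  Shipping 260, fixed 224 → total 484.
  Any other capacity-feasible assignment to {H2, H3} ships for at least 260.
Compare {H1, H2}: its best feasible assignment gives total 497.
Compare {H1, H2, H3}: its best feasible assignment gives total 534.
Every other set of open sites that can feasibly serve all demand totals ≥ 497 even under its best assignment. Minimum: 484.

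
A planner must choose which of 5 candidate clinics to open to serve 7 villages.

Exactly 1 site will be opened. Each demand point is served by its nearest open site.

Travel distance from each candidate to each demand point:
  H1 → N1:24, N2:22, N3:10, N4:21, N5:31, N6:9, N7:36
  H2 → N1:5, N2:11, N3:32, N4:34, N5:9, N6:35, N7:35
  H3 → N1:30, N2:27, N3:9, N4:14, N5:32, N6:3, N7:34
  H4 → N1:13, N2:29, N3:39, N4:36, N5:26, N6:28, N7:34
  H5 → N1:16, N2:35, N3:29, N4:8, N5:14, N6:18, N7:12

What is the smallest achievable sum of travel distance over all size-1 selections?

Open {H5}.
  N1→H5 16, N2→H5 35, N3→H5 29, N4→H5 8, N5→H5 14, N6→H5 18, N7→H5 12  ⇒ total 132.
Compare {H3}: total 149.
Compare {H1}: total 153.
No size-1 selection does better; minimum is 132.

132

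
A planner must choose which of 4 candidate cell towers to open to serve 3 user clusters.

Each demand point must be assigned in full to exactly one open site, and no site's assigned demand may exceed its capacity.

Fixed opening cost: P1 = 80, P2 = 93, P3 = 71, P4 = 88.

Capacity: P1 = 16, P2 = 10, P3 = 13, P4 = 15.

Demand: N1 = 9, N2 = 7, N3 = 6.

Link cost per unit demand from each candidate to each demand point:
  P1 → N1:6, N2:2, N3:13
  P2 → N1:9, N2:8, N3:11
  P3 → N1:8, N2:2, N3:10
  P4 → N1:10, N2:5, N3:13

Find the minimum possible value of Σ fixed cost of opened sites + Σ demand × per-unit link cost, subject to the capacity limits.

Open {P1, P3}; cheapest assignment that respects the capacities:
  P1 (cap 16, load 16): N1, N2 — cost 9×6 + 7×2 = 68
  P3 (cap 13, load 6): N3 — cost 6×10 = 60
  Shipping 128, fixed 151 → total 279.
  Any other capacity-feasible assignment to {P1, P3} ships for at least 128.
Compare {P1, P2}: its best feasible assignment gives total 307.
Compare {P1, P4}: its best feasible assignment gives total 314.
Every other set of open sites that can feasibly serve all demand totals ≥ 307 even under its best assignment. Minimum: 279.

279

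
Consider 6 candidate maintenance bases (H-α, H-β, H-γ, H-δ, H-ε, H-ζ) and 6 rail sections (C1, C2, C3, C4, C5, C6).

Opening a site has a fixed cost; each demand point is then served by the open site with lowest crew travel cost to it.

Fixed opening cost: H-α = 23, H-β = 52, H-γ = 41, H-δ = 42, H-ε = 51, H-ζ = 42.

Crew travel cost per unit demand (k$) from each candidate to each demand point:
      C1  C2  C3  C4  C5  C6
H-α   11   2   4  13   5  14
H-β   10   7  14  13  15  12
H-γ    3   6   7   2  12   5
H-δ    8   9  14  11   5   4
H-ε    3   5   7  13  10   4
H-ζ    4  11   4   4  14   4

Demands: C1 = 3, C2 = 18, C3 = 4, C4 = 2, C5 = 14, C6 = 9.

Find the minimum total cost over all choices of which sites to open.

243

Open {H-α, H-ζ}: assign each demand point to its cheapest open site.
  C1→H-ζ 3×4=12, C2→H-α 18×2=36, C3→H-α 4×4=16, C4→H-ζ 2×4=8, C5→H-α 14×5=70, C6→H-ζ 9×4=36
  crew travel cost 178, fixed 65 → total 243.
Compare {H-α, H-γ}: crew travel cost 180 + fixed 64 = 244.
Compare {H-α, H-ε}: crew travel cost 193 + fixed 74 = 267.
Compare {H-α, H-δ}: crew travel cost 204 + fixed 65 = 269.
All other subsets cost ≥ 244. Minimum total cost: 243.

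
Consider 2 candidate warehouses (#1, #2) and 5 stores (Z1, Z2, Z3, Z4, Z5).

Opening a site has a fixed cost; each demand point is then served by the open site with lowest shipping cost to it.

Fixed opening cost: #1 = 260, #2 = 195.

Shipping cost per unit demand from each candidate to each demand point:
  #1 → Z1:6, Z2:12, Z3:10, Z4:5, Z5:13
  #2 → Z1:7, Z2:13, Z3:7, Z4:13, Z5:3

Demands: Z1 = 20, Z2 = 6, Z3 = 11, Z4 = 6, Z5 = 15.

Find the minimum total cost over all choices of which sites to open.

613

Open {#2}: assign each demand point to its cheapest open site.
  Z1→#2 20×7=140, Z2→#2 6×13=78, Z3→#2 11×7=77, Z4→#2 6×13=78, Z5→#2 15×3=45
  shipping cost 418, fixed 195 → total 613.
Compare {#1}: shipping cost 527 + fixed 260 = 787.
Compare {#1, #2}: shipping cost 344 + fixed 455 = 799.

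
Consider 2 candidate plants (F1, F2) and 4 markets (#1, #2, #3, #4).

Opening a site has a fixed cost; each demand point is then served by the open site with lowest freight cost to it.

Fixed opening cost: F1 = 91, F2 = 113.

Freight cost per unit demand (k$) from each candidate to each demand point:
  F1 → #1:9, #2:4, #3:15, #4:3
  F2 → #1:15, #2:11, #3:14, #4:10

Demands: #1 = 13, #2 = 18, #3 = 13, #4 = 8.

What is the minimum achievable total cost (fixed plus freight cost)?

Open {F1}: assign each demand point to its cheapest open site.
  #1→F1 13×9=117, #2→F1 18×4=72, #3→F1 13×15=195, #4→F1 8×3=24
  freight cost 408, fixed 91 → total 499.
Compare {F1, F2}: freight cost 395 + fixed 204 = 599.
Compare {F2}: freight cost 655 + fixed 113 = 768.

499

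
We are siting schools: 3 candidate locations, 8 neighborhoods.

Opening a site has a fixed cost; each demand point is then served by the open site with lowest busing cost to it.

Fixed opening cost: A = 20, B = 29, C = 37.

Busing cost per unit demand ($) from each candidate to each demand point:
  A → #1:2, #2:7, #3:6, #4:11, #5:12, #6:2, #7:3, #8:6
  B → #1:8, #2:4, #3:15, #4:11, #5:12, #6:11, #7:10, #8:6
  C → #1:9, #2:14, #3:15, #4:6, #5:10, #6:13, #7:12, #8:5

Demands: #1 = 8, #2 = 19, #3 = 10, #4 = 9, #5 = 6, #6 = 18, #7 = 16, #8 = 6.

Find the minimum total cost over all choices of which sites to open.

Open {A, B, C}: assign each demand point to its cheapest open site.
  #1→A 8×2=16, #2→B 19×4=76, #3→A 10×6=60, #4→C 9×6=54, #5→C 6×10=60, #6→A 18×2=36, #7→A 16×3=48, #8→C 6×5=30
  busing cost 380, fixed 86 → total 466.
Compare {A, B}: busing cost 443 + fixed 49 = 492.
Compare {A, C}: busing cost 437 + fixed 57 = 494.
Compare {A}: busing cost 500 + fixed 20 = 520.
All other subsets cost ≥ 492. Minimum total cost: 466.

466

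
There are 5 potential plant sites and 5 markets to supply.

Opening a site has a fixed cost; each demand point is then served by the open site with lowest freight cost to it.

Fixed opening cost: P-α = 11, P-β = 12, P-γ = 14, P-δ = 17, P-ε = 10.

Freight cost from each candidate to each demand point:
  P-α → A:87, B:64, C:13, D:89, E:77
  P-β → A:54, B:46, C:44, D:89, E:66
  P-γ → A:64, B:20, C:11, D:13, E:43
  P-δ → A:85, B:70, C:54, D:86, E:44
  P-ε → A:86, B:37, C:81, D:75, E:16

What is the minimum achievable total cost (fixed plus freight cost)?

148

Open {P-γ, P-ε}: assign each demand point to its cheapest open site.
  A→P-γ 64, B→P-γ 20, C→P-γ 11, D→P-γ 13, E→P-ε 16
  freight cost 124, fixed 24 → total 148.
Compare {P-β, P-γ, P-ε}: freight cost 114 + fixed 36 = 150.
Compare {P-α, P-γ, P-ε}: freight cost 124 + fixed 35 = 159.
Compare {P-α, P-β, P-γ, P-ε}: freight cost 114 + fixed 47 = 161.
All other subsets cost ≥ 150. Minimum total cost: 148.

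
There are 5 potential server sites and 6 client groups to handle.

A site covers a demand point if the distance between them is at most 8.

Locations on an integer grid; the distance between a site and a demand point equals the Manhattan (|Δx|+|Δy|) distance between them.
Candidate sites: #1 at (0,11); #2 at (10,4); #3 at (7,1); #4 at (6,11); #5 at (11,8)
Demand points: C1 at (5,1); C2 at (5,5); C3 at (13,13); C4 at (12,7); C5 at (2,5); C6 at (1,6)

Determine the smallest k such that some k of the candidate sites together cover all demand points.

3

Coverage sets (demand points within 8 of each site):
  #1: {C5, C6}
  #2: {C1, C2, C4}
  #3: {C1, C2}
  #4: {C2}
  #5: {C3, C4}
No 2 sites suffice: every size-2 union leaves at least one demand point uncovered.
But {#1, #2, #5} covers everything, so the minimum is 3.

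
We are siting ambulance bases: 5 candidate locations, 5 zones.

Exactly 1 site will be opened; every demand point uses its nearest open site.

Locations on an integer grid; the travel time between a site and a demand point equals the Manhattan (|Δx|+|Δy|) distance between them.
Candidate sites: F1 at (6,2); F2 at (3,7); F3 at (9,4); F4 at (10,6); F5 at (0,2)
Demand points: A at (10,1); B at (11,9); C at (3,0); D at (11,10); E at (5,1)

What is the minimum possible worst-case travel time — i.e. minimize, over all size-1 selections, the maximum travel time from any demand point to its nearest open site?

Open {F3}.
  Farthest demand point is C at travel time 10 (to F3); all others are ≤ 10.
With {F1} the worst case is 13.
With {F2} the worst case is 13.
No size-1 selection achieves below 10.

10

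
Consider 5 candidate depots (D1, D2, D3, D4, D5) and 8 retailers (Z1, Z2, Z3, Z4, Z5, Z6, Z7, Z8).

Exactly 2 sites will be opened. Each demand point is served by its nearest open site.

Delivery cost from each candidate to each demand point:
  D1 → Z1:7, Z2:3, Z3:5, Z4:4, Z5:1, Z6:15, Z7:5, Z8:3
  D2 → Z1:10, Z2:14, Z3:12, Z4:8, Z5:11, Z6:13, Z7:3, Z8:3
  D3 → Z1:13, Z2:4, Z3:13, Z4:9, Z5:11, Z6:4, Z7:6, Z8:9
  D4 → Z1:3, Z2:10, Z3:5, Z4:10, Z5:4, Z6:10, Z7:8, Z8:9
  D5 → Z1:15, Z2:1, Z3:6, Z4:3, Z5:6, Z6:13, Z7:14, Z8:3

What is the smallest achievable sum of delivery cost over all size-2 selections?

32

Open {D1, D3}.
  Z1→D1 7, Z2→D1 3, Z3→D1 5, Z4→D1 4, Z5→D1 1, Z6→D3 4, Z7→D1 5, Z8→D1 3  ⇒ total 32.
Compare {D1, D4}: total 34.
Compare {D4, D5}: total 37.
No size-2 selection does better; minimum is 32.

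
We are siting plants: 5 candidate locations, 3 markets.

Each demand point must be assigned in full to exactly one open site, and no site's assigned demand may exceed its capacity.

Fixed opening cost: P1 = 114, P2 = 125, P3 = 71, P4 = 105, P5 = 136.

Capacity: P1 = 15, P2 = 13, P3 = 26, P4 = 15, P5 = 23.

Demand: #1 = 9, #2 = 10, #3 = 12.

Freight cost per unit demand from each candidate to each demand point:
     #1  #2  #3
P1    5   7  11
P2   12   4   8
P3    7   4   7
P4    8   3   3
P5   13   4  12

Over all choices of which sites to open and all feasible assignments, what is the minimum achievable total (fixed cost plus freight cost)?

Open {P3, P4}; cheapest assignment that respects the capacities:
  P3 (cap 26, load 19): #1, #2 — cost 9×7 + 10×4 = 103
  P4 (cap 15, load 12): #3 — cost 12×3 = 36
  Shipping 139, fixed 176 → total 315.
  Any other capacity-feasible assignment to {P3, P4} ships for at least 139.
Compare {P1, P3}: its best feasible assignment gives total 354.
Compare {P2, P3}: its best feasible assignment gives total 383.
Every other set of open sites that can feasibly serve all demand totals ≥ 354 even under its best assignment. Minimum: 315.

315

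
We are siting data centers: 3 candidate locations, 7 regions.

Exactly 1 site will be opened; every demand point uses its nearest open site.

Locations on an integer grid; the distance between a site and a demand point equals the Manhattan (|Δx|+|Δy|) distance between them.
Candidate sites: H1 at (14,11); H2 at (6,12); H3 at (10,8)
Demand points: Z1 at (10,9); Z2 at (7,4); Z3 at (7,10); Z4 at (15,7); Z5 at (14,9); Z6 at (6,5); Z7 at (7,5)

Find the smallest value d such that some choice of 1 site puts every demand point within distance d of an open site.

Open {H3}.
  Farthest demand point is Z2 at distance 7 (to H3); all others are ≤ 7.
With {H1} the worst case is 14.
With {H2} the worst case is 14.
No size-1 selection achieves below 7.

7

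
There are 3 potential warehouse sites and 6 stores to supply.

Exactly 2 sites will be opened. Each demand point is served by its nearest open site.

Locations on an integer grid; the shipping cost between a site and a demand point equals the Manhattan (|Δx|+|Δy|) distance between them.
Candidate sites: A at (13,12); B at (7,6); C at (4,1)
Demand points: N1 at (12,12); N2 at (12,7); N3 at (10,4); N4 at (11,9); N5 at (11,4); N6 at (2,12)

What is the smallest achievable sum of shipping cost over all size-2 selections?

Open {A, B}.
  N1→A 1, N2→A 6, N3→B 5, N4→A 5, N5→B 6, N6→A 11  ⇒ total 34.
Compare {A, C}: total 42.
Compare {B, C}: total 46.

34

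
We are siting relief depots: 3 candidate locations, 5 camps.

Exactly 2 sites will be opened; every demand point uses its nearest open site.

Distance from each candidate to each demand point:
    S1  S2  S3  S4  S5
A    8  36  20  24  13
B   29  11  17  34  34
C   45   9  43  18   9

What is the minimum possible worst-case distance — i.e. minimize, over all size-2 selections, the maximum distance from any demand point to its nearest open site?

Open {A, C}.
  Farthest demand point is S3 at distance 20 (to A); all others are ≤ 20.
With {A, B} the worst case is 24.
With {B, C} the worst case is 29.
No size-2 selection achieves below 20.

20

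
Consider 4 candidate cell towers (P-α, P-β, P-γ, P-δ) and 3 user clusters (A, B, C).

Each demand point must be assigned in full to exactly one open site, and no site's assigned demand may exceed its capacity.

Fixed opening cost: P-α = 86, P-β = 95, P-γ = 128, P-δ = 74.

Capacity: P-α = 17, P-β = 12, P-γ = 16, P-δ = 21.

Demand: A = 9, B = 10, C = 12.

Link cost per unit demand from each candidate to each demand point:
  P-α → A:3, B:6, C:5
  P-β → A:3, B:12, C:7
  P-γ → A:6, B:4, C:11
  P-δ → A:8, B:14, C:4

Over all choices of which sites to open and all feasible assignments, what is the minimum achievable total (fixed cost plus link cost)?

Open {P-α, P-δ}; cheapest assignment that respects the capacities:
  P-α (cap 17, load 10): B — cost 10×6 = 60
  P-δ (cap 21, load 21): A, C — cost 9×8 + 12×4 = 120
  Shipping 180, fixed 160 → total 340.
  Any other capacity-feasible assignment to {P-α, P-δ} ships for at least 180.
Compare {P-γ, P-δ}: its best feasible assignment gives total 362.
Compare {P-α, P-β, P-δ}: its best feasible assignment gives total 390.
Every other set of open sites that can feasibly serve all demand totals ≥ 362 even under its best assignment. Minimum: 340.

340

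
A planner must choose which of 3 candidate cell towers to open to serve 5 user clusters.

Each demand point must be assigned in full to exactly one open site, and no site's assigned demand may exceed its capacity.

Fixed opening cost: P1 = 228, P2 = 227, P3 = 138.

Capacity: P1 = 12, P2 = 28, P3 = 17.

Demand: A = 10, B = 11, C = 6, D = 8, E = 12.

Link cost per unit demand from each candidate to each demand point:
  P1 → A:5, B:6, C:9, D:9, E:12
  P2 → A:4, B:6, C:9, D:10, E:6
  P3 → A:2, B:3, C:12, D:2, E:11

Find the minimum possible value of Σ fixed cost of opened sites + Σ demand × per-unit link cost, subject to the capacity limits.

841

Open {P1, P2, P3}; cheapest assignment that respects the capacities:
  P1 (cap 12, load 11): B — cost 11×6 = 66
  P2 (cap 28, load 28): A, C, E — cost 10×4 + 6×9 + 12×6 = 166
  P3 (cap 17, load 8): D — cost 8×2 = 16
  Shipping 248, fixed 593 → total 841.
  Any other capacity-feasible assignment to {P1, P2, P3} ships for at least 248.
Total demand is 47 and no other set of sites has combined capacity ≥ 47, so {P1, P2, P3} is the only feasible choice of open sites. Minimum: 841.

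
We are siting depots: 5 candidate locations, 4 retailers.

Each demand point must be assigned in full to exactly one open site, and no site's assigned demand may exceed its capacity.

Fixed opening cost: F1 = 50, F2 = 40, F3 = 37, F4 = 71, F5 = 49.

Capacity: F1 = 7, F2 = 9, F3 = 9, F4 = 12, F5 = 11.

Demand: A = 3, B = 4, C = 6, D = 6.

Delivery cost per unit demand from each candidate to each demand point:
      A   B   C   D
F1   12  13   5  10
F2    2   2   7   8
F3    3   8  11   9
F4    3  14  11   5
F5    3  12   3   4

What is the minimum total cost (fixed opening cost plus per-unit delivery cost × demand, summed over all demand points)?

Open {F1, F2, F5}; cheapest assignment that respects the capacities:
  F1 (cap 7, load 6): C — cost 6×5 = 30
  F2 (cap 9, load 7): A, B — cost 3×2 + 4×2 = 14
  F5 (cap 11, load 6): D — cost 6×4 = 24
  Shipping 68, fixed 139 → total 207.
  Any other capacity-feasible assignment to {F1, F2, F5} ships for at least 68.
Compare {F2, F5}: its best feasible assignment gives total 209.
Compare {F2, F3, F5}: its best feasible assignment gives total 212.
Every other set of open sites that can feasibly serve all demand totals ≥ 209 even under its best assignment. Minimum: 207.

207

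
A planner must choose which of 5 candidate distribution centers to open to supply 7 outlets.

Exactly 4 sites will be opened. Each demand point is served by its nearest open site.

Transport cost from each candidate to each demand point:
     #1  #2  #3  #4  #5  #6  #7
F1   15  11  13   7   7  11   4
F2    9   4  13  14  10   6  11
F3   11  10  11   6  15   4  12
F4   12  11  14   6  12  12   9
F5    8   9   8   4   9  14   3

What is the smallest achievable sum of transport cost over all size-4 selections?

Open {F1, F2, F3, F5}.
  #1→F5 8, #2→F2 4, #3→F5 8, #4→F5 4, #5→F1 7, #6→F3 4, #7→F5 3  ⇒ total 38.
Compare {F1, F2, F4, F5}: total 40.
Compare {F2, F3, F4, F5}: total 40.
No size-4 selection does better; minimum is 38.

38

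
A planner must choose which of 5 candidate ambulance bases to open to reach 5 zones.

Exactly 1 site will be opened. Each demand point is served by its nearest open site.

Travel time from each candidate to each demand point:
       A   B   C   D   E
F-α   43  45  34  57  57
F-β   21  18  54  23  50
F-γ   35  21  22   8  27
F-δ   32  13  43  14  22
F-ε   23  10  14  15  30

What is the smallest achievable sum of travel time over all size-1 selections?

92

Open {F-ε}.
  A→F-ε 23, B→F-ε 10, C→F-ε 14, D→F-ε 15, E→F-ε 30  ⇒ total 92.
Compare {F-γ}: total 113.
Compare {F-δ}: total 124.
No size-1 selection does better; minimum is 92.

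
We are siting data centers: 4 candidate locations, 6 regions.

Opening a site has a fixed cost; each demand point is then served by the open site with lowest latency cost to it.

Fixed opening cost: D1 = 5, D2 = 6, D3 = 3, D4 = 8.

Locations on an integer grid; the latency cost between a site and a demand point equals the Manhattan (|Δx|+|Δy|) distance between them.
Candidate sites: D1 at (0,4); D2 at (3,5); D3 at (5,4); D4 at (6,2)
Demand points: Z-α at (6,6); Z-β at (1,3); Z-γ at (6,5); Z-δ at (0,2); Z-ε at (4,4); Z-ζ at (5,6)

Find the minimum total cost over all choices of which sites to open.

Open {D1, D3}: assign each demand point to its cheapest open site.
  Z-α→D3 3, Z-β→D1 2, Z-γ→D3 2, Z-δ→D1 2, Z-ε→D3 1, Z-ζ→D3 2
  latency cost 12, fixed 8 → total 20.
Compare {D3}: latency cost 20 + fixed 3 = 23.
Compare {D1, D2, D3}: latency cost 12 + fixed 14 = 26.
Compare {D1, D2}: latency cost 16 + fixed 11 = 27.
All other subsets cost ≥ 23. Minimum total cost: 20.

20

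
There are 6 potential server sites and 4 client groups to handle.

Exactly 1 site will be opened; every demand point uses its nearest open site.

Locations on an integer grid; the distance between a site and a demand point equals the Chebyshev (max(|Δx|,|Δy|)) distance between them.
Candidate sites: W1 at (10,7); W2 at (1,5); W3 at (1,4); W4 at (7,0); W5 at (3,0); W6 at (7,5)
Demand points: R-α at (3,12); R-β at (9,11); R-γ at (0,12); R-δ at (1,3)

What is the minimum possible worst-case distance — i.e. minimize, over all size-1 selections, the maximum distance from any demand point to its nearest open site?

7

Open {W6}.
  Farthest demand point is R-α at distance 7 (to W6); all others are ≤ 7.
With {W2} the worst case is 8.
With {W3} the worst case is 8.
No size-1 selection achieves below 7.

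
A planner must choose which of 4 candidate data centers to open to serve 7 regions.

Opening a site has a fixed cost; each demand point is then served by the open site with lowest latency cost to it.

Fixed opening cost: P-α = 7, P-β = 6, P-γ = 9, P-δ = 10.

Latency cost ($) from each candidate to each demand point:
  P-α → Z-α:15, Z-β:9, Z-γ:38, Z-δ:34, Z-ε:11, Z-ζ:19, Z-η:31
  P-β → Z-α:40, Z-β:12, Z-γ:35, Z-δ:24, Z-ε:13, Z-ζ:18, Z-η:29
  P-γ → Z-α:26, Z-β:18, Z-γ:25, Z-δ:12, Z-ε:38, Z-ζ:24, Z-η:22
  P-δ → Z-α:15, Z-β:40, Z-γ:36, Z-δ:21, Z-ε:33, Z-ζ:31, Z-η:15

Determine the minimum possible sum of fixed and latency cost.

Open {P-α, P-γ}: assign each demand point to its cheapest open site.
  Z-α→P-α 15, Z-β→P-α 9, Z-γ→P-γ 25, Z-δ→P-γ 12, Z-ε→P-α 11, Z-ζ→P-α 19, Z-η→P-γ 22
  latency cost 113, fixed 16 → total 129.
Compare {P-α, P-γ, P-δ}: latency cost 106 + fixed 26 = 132.
Compare {P-α, P-β, P-γ}: latency cost 112 + fixed 22 = 134.
Compare {P-β, P-γ, P-δ}: latency cost 110 + fixed 25 = 135.
All other subsets cost ≥ 132. Minimum total cost: 129.

129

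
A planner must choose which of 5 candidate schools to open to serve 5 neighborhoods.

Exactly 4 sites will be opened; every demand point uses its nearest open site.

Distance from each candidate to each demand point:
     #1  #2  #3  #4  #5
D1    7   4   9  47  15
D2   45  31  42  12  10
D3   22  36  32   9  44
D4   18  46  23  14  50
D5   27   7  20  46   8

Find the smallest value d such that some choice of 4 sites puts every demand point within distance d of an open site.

9

Open {D1, D2, D3, D5}.
  Farthest demand point is #3 at distance 9 (to D1); all others are ≤ 9.
With {D1, D3, D4, D5} the worst case is 9.
With {D1, D2, D3, D4} the worst case is 10.
No size-4 selection achieves below 9.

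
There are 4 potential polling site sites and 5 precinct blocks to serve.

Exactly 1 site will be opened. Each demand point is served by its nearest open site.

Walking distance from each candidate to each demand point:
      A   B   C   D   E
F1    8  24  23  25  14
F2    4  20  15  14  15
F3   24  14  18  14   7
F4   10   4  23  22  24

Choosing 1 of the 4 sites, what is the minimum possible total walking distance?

Open {F2}.
  A→F2 4, B→F2 20, C→F2 15, D→F2 14, E→F2 15  ⇒ total 68.
Compare {F3}: total 77.
Compare {F4}: total 83.
No size-1 selection does better; minimum is 68.

68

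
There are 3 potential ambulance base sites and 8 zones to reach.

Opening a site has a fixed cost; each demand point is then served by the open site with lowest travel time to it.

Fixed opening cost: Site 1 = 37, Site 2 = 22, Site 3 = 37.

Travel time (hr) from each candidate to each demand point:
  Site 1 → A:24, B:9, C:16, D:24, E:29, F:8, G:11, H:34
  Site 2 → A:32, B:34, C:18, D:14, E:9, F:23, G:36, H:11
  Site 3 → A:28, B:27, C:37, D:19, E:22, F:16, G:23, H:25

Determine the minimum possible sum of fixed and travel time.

161

Open {Site 1, Site 2}: assign each demand point to its cheapest open site.
  A→Site 1 24, B→Site 1 9, C→Site 1 16, D→Site 2 14, E→Site 2 9, F→Site 1 8, G→Site 1 11, H→Site 2 11
  travel time 102, fixed 59 → total 161.
Compare {Site 1}: travel time 155 + fixed 37 = 192.
Compare {Site 1, Site 2, Site 3}: travel time 102 + fixed 96 = 198.
Compare {Site 2}: travel time 177 + fixed 22 = 199.
All other subsets cost ≥ 192. Minimum total cost: 161.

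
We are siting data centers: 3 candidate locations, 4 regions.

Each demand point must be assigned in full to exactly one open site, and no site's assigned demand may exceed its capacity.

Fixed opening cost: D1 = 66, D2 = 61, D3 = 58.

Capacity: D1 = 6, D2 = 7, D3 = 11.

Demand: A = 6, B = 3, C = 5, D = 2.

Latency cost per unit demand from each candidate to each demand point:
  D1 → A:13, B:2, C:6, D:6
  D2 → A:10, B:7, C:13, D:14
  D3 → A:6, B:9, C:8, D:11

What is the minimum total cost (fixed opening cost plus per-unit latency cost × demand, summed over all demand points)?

218

Open {D1, D3}; cheapest assignment that respects the capacities:
  D1 (cap 6, load 5): B, D — cost 3×2 + 2×6 = 18
  D3 (cap 11, load 11): A, C — cost 6×6 + 5×8 = 76
  Shipping 94, fixed 124 → total 218.
  Any other capacity-feasible assignment to {D1, D3} ships for at least 94.
Compare {D2, D3}: its best feasible assignment gives total 244.
Compare {D1, D2, D3}: its best feasible assignment gives total 279.
Every other set of open sites that can feasibly serve all demand totals ≥ 244 even under its best assignment. Minimum: 218.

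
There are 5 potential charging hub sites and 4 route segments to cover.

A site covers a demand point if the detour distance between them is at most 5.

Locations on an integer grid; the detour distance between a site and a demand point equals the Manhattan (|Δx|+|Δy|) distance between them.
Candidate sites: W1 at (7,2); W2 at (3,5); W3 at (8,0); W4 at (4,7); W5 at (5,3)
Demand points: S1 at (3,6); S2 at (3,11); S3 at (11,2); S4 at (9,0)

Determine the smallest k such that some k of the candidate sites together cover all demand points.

2

Coverage sets (demand points within 5 of each site):
  W1: {S3, S4}
  W2: {S1}
  W3: {S3, S4}
  W4: {S1, S2}
  W5: {S1}
No single site covers all 4 demand points.
But {W1, W4} covers everything, so the minimum is 2.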